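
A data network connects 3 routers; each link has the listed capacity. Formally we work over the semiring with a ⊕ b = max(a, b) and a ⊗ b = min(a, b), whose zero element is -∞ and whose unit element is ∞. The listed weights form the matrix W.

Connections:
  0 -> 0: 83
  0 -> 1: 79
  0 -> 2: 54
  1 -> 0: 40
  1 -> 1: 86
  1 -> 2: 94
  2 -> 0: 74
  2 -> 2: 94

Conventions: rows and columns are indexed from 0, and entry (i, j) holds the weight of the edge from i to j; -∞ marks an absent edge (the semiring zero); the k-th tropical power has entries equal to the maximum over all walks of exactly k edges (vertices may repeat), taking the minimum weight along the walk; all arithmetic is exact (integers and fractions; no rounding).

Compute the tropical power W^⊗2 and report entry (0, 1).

W^⊗2:
  [83, 79, 79]
  [74, 86, 94]
  [74, 74, 94]
Key observation: the optimum is the walk 0->0->1, with weight 83 min 79 = 79.
Optimal value attained by: walk 0->0->1.
Answer: (W^⊗2)[0][1] = 79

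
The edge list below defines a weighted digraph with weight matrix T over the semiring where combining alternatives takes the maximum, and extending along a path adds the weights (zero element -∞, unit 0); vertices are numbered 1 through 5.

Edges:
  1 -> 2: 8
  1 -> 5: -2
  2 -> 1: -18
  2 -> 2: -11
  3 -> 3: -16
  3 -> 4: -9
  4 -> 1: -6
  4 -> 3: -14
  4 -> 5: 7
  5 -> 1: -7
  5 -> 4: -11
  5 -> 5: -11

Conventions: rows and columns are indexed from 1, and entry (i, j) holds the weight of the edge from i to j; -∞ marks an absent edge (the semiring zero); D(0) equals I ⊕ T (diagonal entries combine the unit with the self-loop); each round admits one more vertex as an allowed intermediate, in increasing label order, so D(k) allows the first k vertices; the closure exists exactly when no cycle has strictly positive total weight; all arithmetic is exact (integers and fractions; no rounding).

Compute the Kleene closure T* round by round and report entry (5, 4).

D(0):
  [0, 8, -∞, -∞, -2]
  [-18, 0, -∞, -∞, -∞]
  [-∞, -∞, 0, -9, -∞]
  [-6, -∞, -14, 0, 7]
  [-7, -∞, -∞, -11, 0]
D(1):
  [0, 8, -∞, -∞, -2]
  [-18, 0, -∞, -∞, -20]
  [-∞, -∞, 0, -9, -∞]
  [-6, 2, -14, 0, 7]
  [-7, 1, -∞, -11, 0]
D(2):
  [0, 8, -∞, -∞, -2]
  [-18, 0, -∞, -∞, -20]
  [-∞, -∞, 0, -9, -∞]
  [-6, 2, -14, 0, 7]
  [-7, 1, -∞, -11, 0]
D(3):
  [0, 8, -∞, -∞, -2]
  [-18, 0, -∞, -∞, -20]
  [-∞, -∞, 0, -9, -∞]
  [-6, 2, -14, 0, 7]
  [-7, 1, -∞, -11, 0]
D(4):
  [0, 8, -∞, -∞, -2]
  [-18, 0, -∞, -∞, -20]
  [-15, -7, 0, -9, -2]
  [-6, 2, -14, 0, 7]
  [-7, 1, -25, -11, 0]
D(5):
  [0, 8, -27, -13, -2]
  [-18, 0, -45, -31, -20]
  [-9, -1, 0, -9, -2]
  [0, 8, -14, 0, 7]
  [-7, 1, -25, -11, 0]
Answer: T*[5][4] = -11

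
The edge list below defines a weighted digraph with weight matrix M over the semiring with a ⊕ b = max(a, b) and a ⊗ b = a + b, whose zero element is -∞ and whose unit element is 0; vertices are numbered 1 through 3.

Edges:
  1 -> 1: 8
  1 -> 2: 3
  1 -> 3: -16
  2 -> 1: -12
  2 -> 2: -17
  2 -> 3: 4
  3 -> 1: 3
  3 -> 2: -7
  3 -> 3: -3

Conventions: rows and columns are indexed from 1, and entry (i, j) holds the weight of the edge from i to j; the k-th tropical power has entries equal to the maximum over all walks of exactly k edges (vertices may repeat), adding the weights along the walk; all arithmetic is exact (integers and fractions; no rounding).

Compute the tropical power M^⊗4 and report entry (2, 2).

M^⊗2:
  [16, 11, 7]
  [7, -3, 1]
  [11, 6, -3]
M^⊗3:
  [24, 19, 15]
  [15, 10, 1]
  [19, 14, 10]
M^⊗4:
  [32, 27, 23]
  [23, 18, 14]
  [27, 22, 18]
Key observation: the optimum is the walk 2->3->1->1->2, with weight 4 + 3 + 8 + 3 = 18.
Optimal value attained by: walk 2->3->1->1->2.
Answer: (M^⊗4)[2][2] = 18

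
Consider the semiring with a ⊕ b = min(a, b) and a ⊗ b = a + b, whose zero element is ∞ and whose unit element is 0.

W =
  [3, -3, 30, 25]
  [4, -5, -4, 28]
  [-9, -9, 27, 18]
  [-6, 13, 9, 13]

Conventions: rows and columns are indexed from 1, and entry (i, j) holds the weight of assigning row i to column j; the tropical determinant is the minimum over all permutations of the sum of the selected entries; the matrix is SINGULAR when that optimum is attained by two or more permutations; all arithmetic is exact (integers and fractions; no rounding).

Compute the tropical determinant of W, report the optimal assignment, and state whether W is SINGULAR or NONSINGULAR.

σ = (1, 2, 3, 4): 3 + (-5) + 27 + 13 = 38
σ = (1, 2, 4, 3): 3 + (-5) + 18 + 9 = 25
σ = (1, 3, 2, 4): 3 + (-4) + (-9) + 13 = 3
σ = (1, 3, 4, 2): 3 + (-4) + 18 + 13 = 30
σ = (1, 4, 2, 3): 3 + 28 + (-9) + 9 = 31
σ = (1, 4, 3, 2): 3 + 28 + 27 + 13 = 71
σ = (2, 1, 3, 4): (-3) + 4 + 27 + 13 = 41
σ = (2, 1, 4, 3): (-3) + 4 + 18 + 9 = 28
σ = (2, 3, 1, 4): (-3) + (-4) + (-9) + 13 = -3
σ = (2, 3, 4, 1): (-3) + (-4) + 18 + (-6) = 5
σ = (2, 4, 1, 3): (-3) + 28 + (-9) + 9 = 25
σ = (2, 4, 3, 1): (-3) + 28 + 27 + (-6) = 46
σ = (3, 1, 2, 4): 30 + 4 + (-9) + 13 = 38
σ = (3, 1, 4, 2): 30 + 4 + 18 + 13 = 65
σ = (3, 2, 1, 4): 30 + (-5) + (-9) + 13 = 29
σ = (3, 2, 4, 1): 30 + (-5) + 18 + (-6) = 37
σ = (3, 4, 1, 2): 30 + 28 + (-9) + 13 = 62
σ = (3, 4, 2, 1): 30 + 28 + (-9) + (-6) = 43
σ = (4, 1, 2, 3): 25 + 4 + (-9) + 9 = 29
σ = (4, 1, 3, 2): 25 + 4 + 27 + 13 = 69
σ = (4, 2, 1, 3): 25 + (-5) + (-9) + 9 = 20
σ = (4, 2, 3, 1): 25 + (-5) + 27 + (-6) = 41
σ = (4, 3, 1, 2): 25 + (-4) + (-9) + 13 = 25
σ = (4, 3, 2, 1): 25 + (-4) + (-9) + (-6) = 6
Optimal value attained by: σ = (2, 3, 1, 4).
Answer: det⊕(W) = -3; verdict: NONSINGULAR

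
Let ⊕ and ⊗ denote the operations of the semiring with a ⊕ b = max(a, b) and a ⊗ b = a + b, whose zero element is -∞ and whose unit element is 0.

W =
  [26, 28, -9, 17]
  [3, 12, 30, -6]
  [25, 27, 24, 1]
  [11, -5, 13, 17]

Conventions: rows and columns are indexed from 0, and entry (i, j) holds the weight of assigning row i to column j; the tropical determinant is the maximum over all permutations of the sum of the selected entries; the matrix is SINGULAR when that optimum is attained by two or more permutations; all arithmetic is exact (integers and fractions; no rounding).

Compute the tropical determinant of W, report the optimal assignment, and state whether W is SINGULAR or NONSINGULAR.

σ = (0, 1, 2, 3): 26 + 12 + 24 + 17 = 79
σ = (0, 1, 3, 2): 26 + 12 + 1 + 13 = 52
σ = (0, 2, 1, 3): 26 + 30 + 27 + 17 = 100
σ = (0, 2, 3, 1): 26 + 30 + 1 + (-5) = 52
σ = (0, 3, 1, 2): 26 + (-6) + 27 + 13 = 60
σ = (0, 3, 2, 1): 26 + (-6) + 24 + (-5) = 39
σ = (1, 0, 2, 3): 28 + 3 + 24 + 17 = 72
σ = (1, 0, 3, 2): 28 + 3 + 1 + 13 = 45
σ = (1, 2, 0, 3): 28 + 30 + 25 + 17 = 100
σ = (1, 2, 3, 0): 28 + 30 + 1 + 11 = 70
σ = (1, 3, 0, 2): 28 + (-6) + 25 + 13 = 60
σ = (1, 3, 2, 0): 28 + (-6) + 24 + 11 = 57
σ = (2, 0, 1, 3): (-9) + 3 + 27 + 17 = 38
σ = (2, 0, 3, 1): (-9) + 3 + 1 + (-5) = -10
σ = (2, 1, 0, 3): (-9) + 12 + 25 + 17 = 45
σ = (2, 1, 3, 0): (-9) + 12 + 1 + 11 = 15
σ = (2, 3, 0, 1): (-9) + (-6) + 25 + (-5) = 5
σ = (2, 3, 1, 0): (-9) + (-6) + 27 + 11 = 23
σ = (3, 0, 1, 2): 17 + 3 + 27 + 13 = 60
σ = (3, 0, 2, 1): 17 + 3 + 24 + (-5) = 39
σ = (3, 1, 0, 2): 17 + 12 + 25 + 13 = 67
σ = (3, 1, 2, 0): 17 + 12 + 24 + 11 = 64
σ = (3, 2, 0, 1): 17 + 30 + 25 + (-5) = 67
σ = (3, 2, 1, 0): 17 + 30 + 27 + 11 = 85
Optimal value attained by: σ = (0, 2, 1, 3).
Answer: det⊕(W) = 100; verdict: SINGULAR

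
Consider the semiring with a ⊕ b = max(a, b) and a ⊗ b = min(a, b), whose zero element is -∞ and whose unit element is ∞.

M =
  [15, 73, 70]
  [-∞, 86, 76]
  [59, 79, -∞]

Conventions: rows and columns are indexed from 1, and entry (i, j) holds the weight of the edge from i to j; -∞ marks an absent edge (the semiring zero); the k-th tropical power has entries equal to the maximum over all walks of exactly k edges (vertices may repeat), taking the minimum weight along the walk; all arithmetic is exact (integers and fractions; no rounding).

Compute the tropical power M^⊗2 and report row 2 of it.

M^⊗2:
  [59, 73, 73]
  [59, 86, 76]
  [15, 79, 76]
Answer: row 2 of M^⊗2 = [59, 86, 76]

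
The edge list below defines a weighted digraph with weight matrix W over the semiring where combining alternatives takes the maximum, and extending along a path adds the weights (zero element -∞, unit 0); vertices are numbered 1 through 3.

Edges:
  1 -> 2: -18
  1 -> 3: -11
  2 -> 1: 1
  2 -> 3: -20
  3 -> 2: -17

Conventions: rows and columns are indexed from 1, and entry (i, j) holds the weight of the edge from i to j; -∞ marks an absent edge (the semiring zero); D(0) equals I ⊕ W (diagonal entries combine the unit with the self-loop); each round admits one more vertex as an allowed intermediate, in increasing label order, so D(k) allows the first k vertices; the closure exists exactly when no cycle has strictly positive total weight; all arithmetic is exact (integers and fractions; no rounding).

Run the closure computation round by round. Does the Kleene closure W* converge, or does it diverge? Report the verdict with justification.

D(0):
  [0, -18, -11]
  [1, 0, -20]
  [-∞, -17, 0]
D(1):
  [0, -18, -11]
  [1, 0, -10]
  [-∞, -17, 0]
D(2):
  [0, -18, -11]
  [1, 0, -10]
  [-16, -17, 0]
D(3):
  [0, -18, -11]
  [1, 0, -10]
  [-16, -17, 0]
Key observation: every diagonal entry stays at the unit through all rounds, so no improving cycle exists.
Answer: CONVERGES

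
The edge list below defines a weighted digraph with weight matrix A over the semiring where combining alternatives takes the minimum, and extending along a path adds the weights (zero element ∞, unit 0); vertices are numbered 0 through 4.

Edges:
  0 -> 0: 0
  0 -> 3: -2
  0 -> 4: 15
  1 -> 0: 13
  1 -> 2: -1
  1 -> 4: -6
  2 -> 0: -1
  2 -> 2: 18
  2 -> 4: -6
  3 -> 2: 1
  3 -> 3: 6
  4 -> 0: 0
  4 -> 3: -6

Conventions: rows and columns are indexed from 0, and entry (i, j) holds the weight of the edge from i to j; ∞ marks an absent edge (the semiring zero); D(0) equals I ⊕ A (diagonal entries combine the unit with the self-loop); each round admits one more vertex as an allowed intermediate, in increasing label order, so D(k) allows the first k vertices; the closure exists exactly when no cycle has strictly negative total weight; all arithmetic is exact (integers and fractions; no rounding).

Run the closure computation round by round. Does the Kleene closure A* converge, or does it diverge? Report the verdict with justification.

D(0):
  [0, ∞, ∞, -2, 15]
  [13, 0, -1, ∞, -6]
  [-1, ∞, 0, ∞, -6]
  [∞, ∞, 1, 0, ∞]
  [0, ∞, ∞, -6, 0]
D(1):
  [0, ∞, ∞, -2, 15]
  [13, 0, -1, 11, -6]
  [-1, ∞, 0, -3, -6]
  [∞, ∞, 1, 0, ∞]
  [0, ∞, ∞, -6, 0]
D(2):
  [0, ∞, ∞, -2, 15]
  [13, 0, -1, 11, -6]
  [-1, ∞, 0, -3, -6]
  [∞, ∞, 1, 0, ∞]
  [0, ∞, ∞, -6, 0]
Detection: at round 3, diagonal entry (3, 3) turns strictly negative.
Key observation: the cycle 3->2->0->3 has total weight 1 + (-1) + (-2), which is strictly negative.
Answer: DIVERGES — negative cycle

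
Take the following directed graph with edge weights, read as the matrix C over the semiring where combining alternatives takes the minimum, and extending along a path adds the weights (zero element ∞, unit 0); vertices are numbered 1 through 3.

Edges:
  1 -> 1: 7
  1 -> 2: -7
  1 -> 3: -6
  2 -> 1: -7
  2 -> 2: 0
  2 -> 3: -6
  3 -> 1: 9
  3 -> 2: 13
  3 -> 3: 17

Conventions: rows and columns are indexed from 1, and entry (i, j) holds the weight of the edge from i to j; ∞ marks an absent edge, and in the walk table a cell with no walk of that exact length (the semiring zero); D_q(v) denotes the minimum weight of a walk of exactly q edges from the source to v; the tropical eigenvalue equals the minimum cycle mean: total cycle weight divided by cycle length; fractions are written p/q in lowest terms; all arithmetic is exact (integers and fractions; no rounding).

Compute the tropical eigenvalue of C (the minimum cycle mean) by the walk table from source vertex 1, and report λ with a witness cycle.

q=0: [0, ∞, ∞]
q=1: [7, -7, -6]
q=2: [-14, -7, -13]
q=3: [-14, -21, -20]
Optimal cycle mean attained by: cycle 1->2->1, total (-7) + (-7), length 2.
Answer: λ = -7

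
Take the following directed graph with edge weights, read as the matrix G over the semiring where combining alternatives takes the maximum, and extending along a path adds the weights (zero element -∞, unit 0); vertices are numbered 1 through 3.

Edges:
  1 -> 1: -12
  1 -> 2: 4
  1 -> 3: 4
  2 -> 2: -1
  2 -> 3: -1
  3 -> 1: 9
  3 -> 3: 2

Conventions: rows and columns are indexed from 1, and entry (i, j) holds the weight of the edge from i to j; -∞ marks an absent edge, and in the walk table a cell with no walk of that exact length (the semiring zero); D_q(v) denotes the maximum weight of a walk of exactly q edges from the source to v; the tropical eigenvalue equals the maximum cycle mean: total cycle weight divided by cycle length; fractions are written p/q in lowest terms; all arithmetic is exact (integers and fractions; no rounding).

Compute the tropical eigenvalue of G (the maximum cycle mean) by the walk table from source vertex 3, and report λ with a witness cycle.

q=0: [-∞, -∞, 0]
q=1: [9, -∞, 2]
q=2: [11, 13, 13]
q=3: [22, 15, 15]
Optimal cycle mean attained by: cycle 1->3->1, total 4 + 9, length 2.
Answer: λ = 13/2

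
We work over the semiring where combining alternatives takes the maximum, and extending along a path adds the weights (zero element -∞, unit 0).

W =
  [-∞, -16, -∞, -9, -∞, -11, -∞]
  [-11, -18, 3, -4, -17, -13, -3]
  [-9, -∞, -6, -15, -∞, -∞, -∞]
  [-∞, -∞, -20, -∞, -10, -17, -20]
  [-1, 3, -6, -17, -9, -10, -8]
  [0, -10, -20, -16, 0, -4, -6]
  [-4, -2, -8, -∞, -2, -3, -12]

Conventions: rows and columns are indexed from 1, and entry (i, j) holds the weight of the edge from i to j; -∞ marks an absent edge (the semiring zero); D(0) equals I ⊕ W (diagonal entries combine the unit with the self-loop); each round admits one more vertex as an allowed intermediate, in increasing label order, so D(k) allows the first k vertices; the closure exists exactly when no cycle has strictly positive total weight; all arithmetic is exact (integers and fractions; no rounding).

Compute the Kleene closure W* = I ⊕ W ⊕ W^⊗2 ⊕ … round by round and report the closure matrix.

D(0):
  [0, -16, -∞, -9, -∞, -11, -∞]
  [-11, 0, 3, -4, -17, -13, -3]
  [-9, -∞, 0, -15, -∞, -∞, -∞]
  [-∞, -∞, -20, 0, -10, -17, -20]
  [-1, 3, -6, -17, 0, -10, -8]
  [0, -10, -20, -16, 0, 0, -6]
  [-4, -2, -8, -∞, -2, -3, 0]
D(1):
  [0, -16, -∞, -9, -∞, -11, -∞]
  [-11, 0, 3, -4, -17, -13, -3]
  [-9, -25, 0, -15, -∞, -20, -∞]
  [-∞, -∞, -20, 0, -10, -17, -20]
  [-1, 3, -6, -10, 0, -10, -8]
  [0, -10, -20, -9, 0, 0, -6]
  [-4, -2, -8, -13, -2, -3, 0]
D(2):
  [0, -16, -13, -9, -33, -11, -19]
  [-11, 0, 3, -4, -17, -13, -3]
  [-9, -25, 0, -15, -42, -20, -28]
  [-∞, -∞, -20, 0, -10, -17, -20]
  [-1, 3, 6, -1, 0, -10, 0]
  [0, -10, -7, -9, 0, 0, -6]
  [-4, -2, 1, -6, -2, -3, 0]
D(3):
  [0, -16, -13, -9, -33, -11, -19]
  [-6, 0, 3, -4, -17, -13, -3]
  [-9, -25, 0, -15, -42, -20, -28]
  [-29, -45, -20, 0, -10, -17, -20]
  [-1, 3, 6, -1, 0, -10, 0]
  [0, -10, -7, -9, 0, 0, -6]
  [-4, -2, 1, -6, -2, -3, 0]
D(4):
  [0, -16, -13, -9, -19, -11, -19]
  [-6, 0, 3, -4, -14, -13, -3]
  [-9, -25, 0, -15, -25, -20, -28]
  [-29, -45, -20, 0, -10, -17, -20]
  [-1, 3, 6, -1, 0, -10, 0]
  [0, -10, -7, -9, 0, 0, -6]
  [-4, -2, 1, -6, -2, -3, 0]
D(5):
  [0, -16, -13, -9, -19, -11, -19]
  [-6, 0, 3, -4, -14, -13, -3]
  [-9, -22, 0, -15, -25, -20, -25]
  [-11, -7, -4, 0, -10, -17, -10]
  [-1, 3, 6, -1, 0, -10, 0]
  [0, 3, 6, -1, 0, 0, 0]
  [-3, 1, 4, -3, -2, -3, 0]
D(6):
  [0, -8, -5, -9, -11, -11, -11]
  [-6, 0, 3, -4, -13, -13, -3]
  [-9, -17, 0, -15, -20, -20, -20]
  [-11, -7, -4, 0, -10, -17, -10]
  [-1, 3, 6, -1, 0, -10, 0]
  [0, 3, 6, -1, 0, 0, 0]
  [-3, 1, 4, -3, -2, -3, 0]
D(7):
  [0, -8, -5, -9, -11, -11, -11]
  [-6, 0, 3, -4, -5, -6, -3]
  [-9, -17, 0, -15, -20, -20, -20]
  [-11, -7, -4, 0, -10, -13, -10]
  [-1, 3, 6, -1, 0, -3, 0]
  [0, 3, 6, -1, 0, 0, 0]
  [-3, 1, 4, -3, -2, -3, 0]
Answer: W* = [[0, -8, -5, -9, -11, -11, -11], [-6, 0, 3, -4, -5, -6, -3], [-9, -17, 0, -15, -20, -20, -20], [-11, -7, -4, 0, -10, -13, -10], [-1, 3, 6, -1, 0, -3, 0], [0, 3, 6, -1, 0, 0, 0], [-3, 1, 4, -3, -2, -3, 0]]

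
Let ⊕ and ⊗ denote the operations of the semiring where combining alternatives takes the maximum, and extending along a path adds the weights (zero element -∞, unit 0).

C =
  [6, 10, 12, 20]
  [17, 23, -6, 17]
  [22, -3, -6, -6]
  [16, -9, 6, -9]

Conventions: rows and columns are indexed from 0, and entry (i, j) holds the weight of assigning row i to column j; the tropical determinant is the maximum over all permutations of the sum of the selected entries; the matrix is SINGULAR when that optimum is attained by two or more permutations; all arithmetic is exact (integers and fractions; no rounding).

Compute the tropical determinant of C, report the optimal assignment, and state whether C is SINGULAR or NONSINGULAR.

σ = (0, 1, 2, 3): 6 + 23 + (-6) + (-9) = 14
σ = (0, 1, 3, 2): 6 + 23 + (-6) + 6 = 29
σ = (0, 2, 1, 3): 6 + (-6) + (-3) + (-9) = -12
σ = (0, 2, 3, 1): 6 + (-6) + (-6) + (-9) = -15
σ = (0, 3, 1, 2): 6 + 17 + (-3) + 6 = 26
σ = (0, 3, 2, 1): 6 + 17 + (-6) + (-9) = 8
σ = (1, 0, 2, 3): 10 + 17 + (-6) + (-9) = 12
σ = (1, 0, 3, 2): 10 + 17 + (-6) + 6 = 27
σ = (1, 2, 0, 3): 10 + (-6) + 22 + (-9) = 17
σ = (1, 2, 3, 0): 10 + (-6) + (-6) + 16 = 14
σ = (1, 3, 0, 2): 10 + 17 + 22 + 6 = 55
σ = (1, 3, 2, 0): 10 + 17 + (-6) + 16 = 37
σ = (2, 0, 1, 3): 12 + 17 + (-3) + (-9) = 17
σ = (2, 0, 3, 1): 12 + 17 + (-6) + (-9) = 14
σ = (2, 1, 0, 3): 12 + 23 + 22 + (-9) = 48
σ = (2, 1, 3, 0): 12 + 23 + (-6) + 16 = 45
σ = (2, 3, 0, 1): 12 + 17 + 22 + (-9) = 42
σ = (2, 3, 1, 0): 12 + 17 + (-3) + 16 = 42
σ = (3, 0, 1, 2): 20 + 17 + (-3) + 6 = 40
σ = (3, 0, 2, 1): 20 + 17 + (-6) + (-9) = 22
σ = (3, 1, 0, 2): 20 + 23 + 22 + 6 = 71
σ = (3, 1, 2, 0): 20 + 23 + (-6) + 16 = 53
σ = (3, 2, 0, 1): 20 + (-6) + 22 + (-9) = 27
σ = (3, 2, 1, 0): 20 + (-6) + (-3) + 16 = 27
Optimal value attained by: σ = (3, 1, 0, 2).
Answer: det⊕(C) = 71; verdict: NONSINGULAR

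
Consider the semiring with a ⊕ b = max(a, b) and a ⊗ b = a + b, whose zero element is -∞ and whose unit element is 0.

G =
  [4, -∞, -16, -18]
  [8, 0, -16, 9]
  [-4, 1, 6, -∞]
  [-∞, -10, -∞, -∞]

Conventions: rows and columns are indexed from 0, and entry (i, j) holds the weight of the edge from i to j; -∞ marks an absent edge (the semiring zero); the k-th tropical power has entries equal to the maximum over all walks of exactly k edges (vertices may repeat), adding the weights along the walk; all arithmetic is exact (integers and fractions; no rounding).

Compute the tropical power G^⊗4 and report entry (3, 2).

G^⊗2:
  [8, -15, -10, -14]
  [12, 0, -8, 9]
  [9, 7, 12, 10]
  [-2, -10, -26, -1]
G^⊗3:
  [12, -9, -4, -6]
  [16, 0, -2, 9]
  [15, 13, 18, 16]
  [2, -10, -18, -1]
G^⊗4:
  [16, -3, 2, 0]
  [20, 0, 4, 9]
  [21, 19, 24, 22]
  [6, -10, -12, -1]
Key observation: the optimum is the walk 3->1->0->2->2, with weight (-10) + 8 + (-16) + 6 = -12.
Optimal value attained by: walk 3->1->0->2->2.
Answer: (G^⊗4)[3][2] = -12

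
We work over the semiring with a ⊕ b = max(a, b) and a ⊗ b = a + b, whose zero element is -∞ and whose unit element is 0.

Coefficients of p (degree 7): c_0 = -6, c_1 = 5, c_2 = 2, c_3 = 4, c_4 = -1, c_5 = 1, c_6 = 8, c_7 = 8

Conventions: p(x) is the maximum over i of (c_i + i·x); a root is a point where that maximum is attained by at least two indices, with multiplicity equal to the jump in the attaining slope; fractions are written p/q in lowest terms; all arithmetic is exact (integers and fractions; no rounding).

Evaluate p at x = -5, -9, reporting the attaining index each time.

p(-5) = max(-6+0·(-5)=-6, 5+1·(-5)=0, 2+2·(-5)=-8, 4+3·(-5)=-11, -1+4·(-5)=-21, 1+5·(-5)=-24, 8+6·(-5)=-22, 8+7·(-5)=-27) = 0 (attained by i=1)
p(-9) = max(-6+0·(-9)=-6, 5+1·(-9)=-4, 2+2·(-9)=-16, 4+3·(-9)=-23, -1+4·(-9)=-37, 1+5·(-9)=-44, 8+6·(-9)=-46, 8+7·(-9)=-55) = -4 (attained by i=1)
Answer: p(-5) = 0; p(-9) = -4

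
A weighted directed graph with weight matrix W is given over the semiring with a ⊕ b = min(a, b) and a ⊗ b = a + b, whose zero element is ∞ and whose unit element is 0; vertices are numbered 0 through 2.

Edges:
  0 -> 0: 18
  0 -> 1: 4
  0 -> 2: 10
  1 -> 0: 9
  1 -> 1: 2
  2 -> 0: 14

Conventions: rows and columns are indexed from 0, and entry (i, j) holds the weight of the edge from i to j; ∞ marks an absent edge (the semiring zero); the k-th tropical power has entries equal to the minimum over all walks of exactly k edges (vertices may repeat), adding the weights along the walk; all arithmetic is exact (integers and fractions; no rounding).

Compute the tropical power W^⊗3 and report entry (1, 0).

W^⊗2:
  [13, 6, 28]
  [11, 4, 19]
  [32, 18, 24]
W^⊗3:
  [15, 8, 23]
  [13, 6, 21]
  [27, 20, 42]
Key observation: the optimum is the walk 1->1->1->0, with weight 2 + 2 + 9 = 13.
Optimal value attained by: walk 1->1->1->0.
Answer: (W^⊗3)[1][0] = 13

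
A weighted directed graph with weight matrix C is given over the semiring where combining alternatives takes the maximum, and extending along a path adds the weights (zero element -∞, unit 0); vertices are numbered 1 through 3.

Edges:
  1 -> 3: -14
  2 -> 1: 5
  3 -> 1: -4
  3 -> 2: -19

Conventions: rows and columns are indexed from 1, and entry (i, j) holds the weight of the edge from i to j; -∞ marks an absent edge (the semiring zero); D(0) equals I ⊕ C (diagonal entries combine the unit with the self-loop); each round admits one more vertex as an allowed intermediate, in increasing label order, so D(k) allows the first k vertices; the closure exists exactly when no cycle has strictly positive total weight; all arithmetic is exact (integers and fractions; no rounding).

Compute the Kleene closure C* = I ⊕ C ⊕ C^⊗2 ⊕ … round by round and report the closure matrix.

D(0):
  [0, -∞, -14]
  [5, 0, -∞]
  [-4, -19, 0]
D(1):
  [0, -∞, -14]
  [5, 0, -9]
  [-4, -19, 0]
D(2):
  [0, -∞, -14]
  [5, 0, -9]
  [-4, -19, 0]
D(3):
  [0, -33, -14]
  [5, 0, -9]
  [-4, -19, 0]
Answer: C* = [[0, -33, -14], [5, 0, -9], [-4, -19, 0]]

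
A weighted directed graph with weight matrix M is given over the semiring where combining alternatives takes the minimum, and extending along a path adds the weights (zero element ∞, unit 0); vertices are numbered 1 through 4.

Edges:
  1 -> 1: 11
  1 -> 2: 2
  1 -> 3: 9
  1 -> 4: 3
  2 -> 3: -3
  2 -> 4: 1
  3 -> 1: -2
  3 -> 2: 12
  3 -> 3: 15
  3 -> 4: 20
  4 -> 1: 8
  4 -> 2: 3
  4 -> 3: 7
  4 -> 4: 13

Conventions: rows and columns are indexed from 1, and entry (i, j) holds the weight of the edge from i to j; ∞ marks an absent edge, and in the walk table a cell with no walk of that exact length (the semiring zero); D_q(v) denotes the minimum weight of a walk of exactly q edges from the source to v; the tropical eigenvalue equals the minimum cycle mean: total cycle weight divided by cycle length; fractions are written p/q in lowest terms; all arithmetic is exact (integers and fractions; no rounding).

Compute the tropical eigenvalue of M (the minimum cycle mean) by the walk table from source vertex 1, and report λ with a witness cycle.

q=0: [0, ∞, ∞, ∞]
q=1: [11, 2, 9, 3]
q=2: [7, 6, -1, 3]
q=3: [-3, 6, 3, 7]
q=4: [1, -1, 3, 0]
Optimal cycle mean attained by: cycle 1->2->3->1, total 2 + (-3) + (-2), length 3.
Answer: λ = -1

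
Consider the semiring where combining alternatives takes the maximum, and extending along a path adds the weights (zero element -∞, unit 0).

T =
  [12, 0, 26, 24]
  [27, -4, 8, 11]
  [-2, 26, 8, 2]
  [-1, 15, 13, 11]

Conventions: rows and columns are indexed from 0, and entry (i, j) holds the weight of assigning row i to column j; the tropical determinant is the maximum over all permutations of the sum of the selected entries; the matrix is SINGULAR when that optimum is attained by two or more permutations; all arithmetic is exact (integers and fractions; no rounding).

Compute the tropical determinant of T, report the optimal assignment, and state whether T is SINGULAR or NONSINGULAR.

σ = (0, 1, 2, 3): 12 + (-4) + 8 + 11 = 27
σ = (0, 1, 3, 2): 12 + (-4) + 2 + 13 = 23
σ = (0, 2, 1, 3): 12 + 8 + 26 + 11 = 57
σ = (0, 2, 3, 1): 12 + 8 + 2 + 15 = 37
σ = (0, 3, 1, 2): 12 + 11 + 26 + 13 = 62
σ = (0, 3, 2, 1): 12 + 11 + 8 + 15 = 46
σ = (1, 0, 2, 3): 0 + 27 + 8 + 11 = 46
σ = (1, 0, 3, 2): 0 + 27 + 2 + 13 = 42
σ = (1, 2, 0, 3): 0 + 8 + (-2) + 11 = 17
σ = (1, 2, 3, 0): 0 + 8 + 2 + (-1) = 9
σ = (1, 3, 0, 2): 0 + 11 + (-2) + 13 = 22
σ = (1, 3, 2, 0): 0 + 11 + 8 + (-1) = 18
σ = (2, 0, 1, 3): 26 + 27 + 26 + 11 = 90
σ = (2, 0, 3, 1): 26 + 27 + 2 + 15 = 70
σ = (2, 1, 0, 3): 26 + (-4) + (-2) + 11 = 31
σ = (2, 1, 3, 0): 26 + (-4) + 2 + (-1) = 23
σ = (2, 3, 0, 1): 26 + 11 + (-2) + 15 = 50
σ = (2, 3, 1, 0): 26 + 11 + 26 + (-1) = 62
σ = (3, 0, 1, 2): 24 + 27 + 26 + 13 = 90
σ = (3, 0, 2, 1): 24 + 27 + 8 + 15 = 74
σ = (3, 1, 0, 2): 24 + (-4) + (-2) + 13 = 31
σ = (3, 1, 2, 0): 24 + (-4) + 8 + (-1) = 27
σ = (3, 2, 0, 1): 24 + 8 + (-2) + 15 = 45
σ = (3, 2, 1, 0): 24 + 8 + 26 + (-1) = 57
Optimal value attained by: σ = (2, 0, 1, 3).
Answer: det⊕(T) = 90; verdict: SINGULAR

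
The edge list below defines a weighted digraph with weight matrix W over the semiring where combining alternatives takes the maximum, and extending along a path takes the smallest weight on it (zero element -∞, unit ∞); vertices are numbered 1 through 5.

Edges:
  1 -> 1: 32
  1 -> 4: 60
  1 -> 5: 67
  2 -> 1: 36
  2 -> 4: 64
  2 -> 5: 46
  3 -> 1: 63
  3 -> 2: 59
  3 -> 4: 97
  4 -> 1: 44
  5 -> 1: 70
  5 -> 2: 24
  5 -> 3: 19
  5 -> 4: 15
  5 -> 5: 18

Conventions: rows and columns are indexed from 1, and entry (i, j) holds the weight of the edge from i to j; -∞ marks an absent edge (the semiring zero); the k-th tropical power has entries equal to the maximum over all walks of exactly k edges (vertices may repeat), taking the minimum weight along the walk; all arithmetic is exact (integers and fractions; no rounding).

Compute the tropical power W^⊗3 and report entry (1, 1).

W^⊗2:
  [67, 24, 19, 32, 32]
  [46, 24, 19, 36, 36]
  [44, -∞, -∞, 60, 63]
  [32, -∞, -∞, 44, 44]
  [32, 19, 18, 60, 67]
W^⊗3:
  [32, 24, 19, 60, 67]
  [36, 24, 19, 46, 46]
  [63, 24, 19, 44, 44]
  [44, 24, 19, 32, 32]
  [67, 24, 19, 32, 32]
Key observation: the optimum is the walk 1->1->5->1, with weight 32 min 67 min 70 = 32.
Optimal value attained by: walk 1->1->5->1.
Answer: (W^⊗3)[1][1] = 32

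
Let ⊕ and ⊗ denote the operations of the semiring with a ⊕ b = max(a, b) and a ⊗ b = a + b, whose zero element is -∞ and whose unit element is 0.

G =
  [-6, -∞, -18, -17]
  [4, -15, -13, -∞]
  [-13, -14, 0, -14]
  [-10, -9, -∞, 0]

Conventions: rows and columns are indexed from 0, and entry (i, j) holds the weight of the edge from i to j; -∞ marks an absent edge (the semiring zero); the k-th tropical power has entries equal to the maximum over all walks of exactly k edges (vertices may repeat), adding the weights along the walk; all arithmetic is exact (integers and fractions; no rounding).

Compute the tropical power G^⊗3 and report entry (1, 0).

G^⊗2:
  [-12, -26, -18, -17]
  [-2, -27, -13, -13]
  [-10, -14, 0, -14]
  [-5, -9, -22, 0]
G^⊗3:
  [-18, -26, -18, -17]
  [-8, -22, -13, -13]
  [-10, -14, 0, -14]
  [-5, -9, -22, 0]
Key observation: the optimum is the walk 1->0->0->0, with weight 4 + (-6) + (-6) = -8.
Optimal value attained by: walk 1->0->0->0.
Answer: (G^⊗3)[1][0] = -8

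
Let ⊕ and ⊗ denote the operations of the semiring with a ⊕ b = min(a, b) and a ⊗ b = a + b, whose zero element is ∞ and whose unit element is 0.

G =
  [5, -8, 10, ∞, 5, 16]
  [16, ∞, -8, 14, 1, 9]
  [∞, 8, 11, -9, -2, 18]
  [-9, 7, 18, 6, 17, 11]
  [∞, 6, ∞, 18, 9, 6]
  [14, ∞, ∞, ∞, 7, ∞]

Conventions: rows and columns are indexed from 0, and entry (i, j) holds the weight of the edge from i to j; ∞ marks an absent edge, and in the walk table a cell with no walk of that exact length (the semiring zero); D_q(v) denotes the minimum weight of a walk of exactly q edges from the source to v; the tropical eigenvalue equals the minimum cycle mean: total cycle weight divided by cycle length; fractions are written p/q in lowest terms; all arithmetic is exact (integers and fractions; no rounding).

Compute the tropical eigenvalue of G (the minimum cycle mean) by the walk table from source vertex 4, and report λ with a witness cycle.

q=0: [∞, ∞, ∞, ∞, 0, ∞]
q=1: [∞, 6, ∞, 18, 9, 6]
q=2: [9, 15, -2, 20, 7, 15]
q=3: [11, 1, 7, -11, -4, 13]
q=4: [-20, -4, -7, -5, 2, 0]
q=5: [-15, -28, -12, -16, -15, -4]
q=6: [-25, -23, -36, -21, -27, -19]
Optimal cycle mean attained by: cycle 0->1->2->3->0, total (-8) + (-8) + (-9) + (-9), length 4.
Answer: λ = -17/2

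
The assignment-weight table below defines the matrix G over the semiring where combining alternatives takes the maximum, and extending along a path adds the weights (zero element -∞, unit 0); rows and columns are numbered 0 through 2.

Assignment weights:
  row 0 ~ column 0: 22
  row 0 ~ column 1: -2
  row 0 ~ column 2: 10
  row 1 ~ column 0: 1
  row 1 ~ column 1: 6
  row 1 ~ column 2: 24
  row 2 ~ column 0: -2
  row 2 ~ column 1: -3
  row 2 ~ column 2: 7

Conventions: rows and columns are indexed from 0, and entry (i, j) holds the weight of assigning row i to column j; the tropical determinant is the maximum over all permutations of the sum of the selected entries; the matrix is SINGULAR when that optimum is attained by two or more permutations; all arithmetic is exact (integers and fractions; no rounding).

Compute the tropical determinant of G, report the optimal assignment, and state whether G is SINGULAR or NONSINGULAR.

σ = (0, 1, 2): 22 + 6 + 7 = 35
σ = (0, 2, 1): 22 + 24 + (-3) = 43
σ = (1, 0, 2): (-2) + 1 + 7 = 6
σ = (1, 2, 0): (-2) + 24 + (-2) = 20
σ = (2, 0, 1): 10 + 1 + (-3) = 8
σ = (2, 1, 0): 10 + 6 + (-2) = 14
Optimal value attained by: σ = (0, 2, 1).
Answer: det⊕(G) = 43; verdict: NONSINGULAR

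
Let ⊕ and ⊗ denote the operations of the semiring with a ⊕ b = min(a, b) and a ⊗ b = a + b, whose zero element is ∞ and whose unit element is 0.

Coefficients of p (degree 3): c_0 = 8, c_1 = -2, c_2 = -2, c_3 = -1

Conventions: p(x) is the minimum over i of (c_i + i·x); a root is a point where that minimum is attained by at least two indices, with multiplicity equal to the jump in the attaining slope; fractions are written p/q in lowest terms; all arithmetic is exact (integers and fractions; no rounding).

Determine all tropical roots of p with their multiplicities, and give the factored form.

hull edge (i=0, c=8) to (i=1, c=-2): slope -10, span 1
hull edge (i=1, c=-2) to (i=2, c=-2): slope 0, span 1
hull edge (i=2, c=-2) to (i=3, c=-1): slope 1, span 1
Factored form: p(x) = -1 ⊗ (x ⊕ (-1)) ⊗ (x ⊕ 0) ⊗ (x ⊕ 10)
Answer: roots = -1 (mult 1), 0 (mult 1), 10 (mult 1)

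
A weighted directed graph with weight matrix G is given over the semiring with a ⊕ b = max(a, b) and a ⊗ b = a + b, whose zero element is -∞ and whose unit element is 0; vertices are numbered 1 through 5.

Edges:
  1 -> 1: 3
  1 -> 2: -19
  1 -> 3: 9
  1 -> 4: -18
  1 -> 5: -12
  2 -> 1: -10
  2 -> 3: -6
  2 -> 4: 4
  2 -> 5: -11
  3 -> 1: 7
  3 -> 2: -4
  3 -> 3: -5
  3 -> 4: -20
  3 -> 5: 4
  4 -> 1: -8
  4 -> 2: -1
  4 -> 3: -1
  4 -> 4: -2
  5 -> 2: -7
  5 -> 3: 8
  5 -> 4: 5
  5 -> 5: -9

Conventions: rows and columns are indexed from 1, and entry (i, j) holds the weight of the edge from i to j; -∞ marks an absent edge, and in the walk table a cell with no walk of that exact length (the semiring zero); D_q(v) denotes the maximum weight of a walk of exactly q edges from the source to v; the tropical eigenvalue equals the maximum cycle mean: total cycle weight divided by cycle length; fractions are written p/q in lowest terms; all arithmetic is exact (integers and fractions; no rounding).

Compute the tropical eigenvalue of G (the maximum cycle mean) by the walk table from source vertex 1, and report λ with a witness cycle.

q=0: [0, -∞, -∞, -∞, -∞]
q=1: [3, -19, 9, -18, -12]
q=2: [16, 5, 12, -7, 13]
q=3: [19, 8, 25, 18, 16]
q=4: [32, 21, 28, 21, 29]
q=5: [35, 24, 41, 34, 32]
Optimal cycle mean attained by: cycle 1->3->1, total 9 + 7, length 2.
Answer: λ = 8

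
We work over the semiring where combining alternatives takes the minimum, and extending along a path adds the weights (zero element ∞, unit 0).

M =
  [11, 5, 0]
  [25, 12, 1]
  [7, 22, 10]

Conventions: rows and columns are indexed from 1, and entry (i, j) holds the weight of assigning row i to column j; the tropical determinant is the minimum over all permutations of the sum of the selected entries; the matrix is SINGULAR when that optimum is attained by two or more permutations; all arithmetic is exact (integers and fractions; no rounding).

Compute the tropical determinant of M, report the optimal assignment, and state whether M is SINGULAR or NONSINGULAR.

σ = (1, 2, 3): 11 + 12 + 10 = 33
σ = (1, 3, 2): 11 + 1 + 22 = 34
σ = (2, 1, 3): 5 + 25 + 10 = 40
σ = (2, 3, 1): 5 + 1 + 7 = 13
σ = (3, 1, 2): 0 + 25 + 22 = 47
σ = (3, 2, 1): 0 + 12 + 7 = 19
Optimal value attained by: σ = (2, 3, 1).
Answer: det⊕(M) = 13; verdict: NONSINGULAR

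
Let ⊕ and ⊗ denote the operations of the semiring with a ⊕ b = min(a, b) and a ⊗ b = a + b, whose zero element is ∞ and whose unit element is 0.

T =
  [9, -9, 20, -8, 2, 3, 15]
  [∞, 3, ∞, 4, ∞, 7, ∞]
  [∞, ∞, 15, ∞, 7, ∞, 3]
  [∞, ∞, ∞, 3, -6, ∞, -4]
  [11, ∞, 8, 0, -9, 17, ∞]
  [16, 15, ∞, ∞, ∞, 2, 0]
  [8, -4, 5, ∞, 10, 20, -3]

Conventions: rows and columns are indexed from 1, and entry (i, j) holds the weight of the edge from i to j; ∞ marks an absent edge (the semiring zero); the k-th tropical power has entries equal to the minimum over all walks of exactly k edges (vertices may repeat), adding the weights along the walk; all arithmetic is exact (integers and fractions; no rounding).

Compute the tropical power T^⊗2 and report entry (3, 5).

T^⊗2:
  [13, -6, 10, -5, -14, -2, -12]
  [23, 6, ∞, 7, -2, 9, 0]
  [11, -1, 8, 7, -2, 23, 0]
  [4, -8, 1, -6, -15, 11, -7]
  [2, 2, -1, -9, -18, 8, -4]
  [8, -4, 5, 8, 10, 4, -3]
  [5, -7, 2, 0, 1, 3, -6]
Key observation: the optimum is the walk 3->5->5, with weight 7 + (-9) = -2.
Optimal value attained by: walk 3->5->5.
Answer: (T^⊗2)[3][5] = -2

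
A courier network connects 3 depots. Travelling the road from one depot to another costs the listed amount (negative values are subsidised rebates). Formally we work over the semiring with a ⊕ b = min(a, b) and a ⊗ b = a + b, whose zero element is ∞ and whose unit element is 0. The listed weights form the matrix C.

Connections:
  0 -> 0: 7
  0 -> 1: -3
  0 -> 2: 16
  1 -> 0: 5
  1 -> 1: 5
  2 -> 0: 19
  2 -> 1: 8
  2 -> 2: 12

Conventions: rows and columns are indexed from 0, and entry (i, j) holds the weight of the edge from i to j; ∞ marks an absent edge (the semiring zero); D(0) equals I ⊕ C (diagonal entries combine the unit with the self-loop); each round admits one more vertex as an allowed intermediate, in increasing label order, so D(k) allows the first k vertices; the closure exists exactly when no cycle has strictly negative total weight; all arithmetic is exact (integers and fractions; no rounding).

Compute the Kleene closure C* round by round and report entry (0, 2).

D(0):
  [0, -3, 16]
  [5, 0, ∞]
  [19, 8, 0]
D(1):
  [0, -3, 16]
  [5, 0, 21]
  [19, 8, 0]
D(2):
  [0, -3, 16]
  [5, 0, 21]
  [13, 8, 0]
D(3):
  [0, -3, 16]
  [5, 0, 21]
  [13, 8, 0]
Answer: C*[0][2] = 16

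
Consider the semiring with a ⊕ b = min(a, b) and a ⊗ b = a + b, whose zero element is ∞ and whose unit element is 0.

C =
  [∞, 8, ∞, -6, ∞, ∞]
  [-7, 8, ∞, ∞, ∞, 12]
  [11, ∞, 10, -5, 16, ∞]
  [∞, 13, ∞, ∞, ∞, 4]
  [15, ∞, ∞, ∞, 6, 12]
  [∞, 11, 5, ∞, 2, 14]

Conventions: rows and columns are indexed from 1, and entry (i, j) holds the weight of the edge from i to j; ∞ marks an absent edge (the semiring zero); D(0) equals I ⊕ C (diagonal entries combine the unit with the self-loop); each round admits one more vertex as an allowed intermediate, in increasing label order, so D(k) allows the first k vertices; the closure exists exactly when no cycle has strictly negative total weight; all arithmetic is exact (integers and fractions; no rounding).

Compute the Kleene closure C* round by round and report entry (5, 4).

D(0):
  [0, 8, ∞, -6, ∞, ∞]
  [-7, 0, ∞, ∞, ∞, 12]
  [11, ∞, 0, -5, 16, ∞]
  [∞, 13, ∞, 0, ∞, 4]
  [15, ∞, ∞, ∞, 0, 12]
  [∞, 11, 5, ∞, 2, 0]
D(1):
  [0, 8, ∞, -6, ∞, ∞]
  [-7, 0, ∞, -13, ∞, 12]
  [11, 19, 0, -5, 16, ∞]
  [∞, 13, ∞, 0, ∞, 4]
  [15, 23, ∞, 9, 0, 12]
  [∞, 11, 5, ∞, 2, 0]
D(2):
  [0, 8, ∞, -6, ∞, 20]
  [-7, 0, ∞, -13, ∞, 12]
  [11, 19, 0, -5, 16, 31]
  [6, 13, ∞, 0, ∞, 4]
  [15, 23, ∞, 9, 0, 12]
  [4, 11, 5, -2, 2, 0]
D(3):
  [0, 8, ∞, -6, ∞, 20]
  [-7, 0, ∞, -13, ∞, 12]
  [11, 19, 0, -5, 16, 31]
  [6, 13, ∞, 0, ∞, 4]
  [15, 23, ∞, 9, 0, 12]
  [4, 11, 5, -2, 2, 0]
D(4):
  [0, 7, ∞, -6, ∞, -2]
  [-7, 0, ∞, -13, ∞, -9]
  [1, 8, 0, -5, 16, -1]
  [6, 13, ∞, 0, ∞, 4]
  [15, 22, ∞, 9, 0, 12]
  [4, 11, 5, -2, 2, 0]
D(5):
  [0, 7, ∞, -6, ∞, -2]
  [-7, 0, ∞, -13, ∞, -9]
  [1, 8, 0, -5, 16, -1]
  [6, 13, ∞, 0, ∞, 4]
  [15, 22, ∞, 9, 0, 12]
  [4, 11, 5, -2, 2, 0]
D(6):
  [0, 7, 3, -6, 0, -2]
  [-7, 0, -4, -13, -7, -9]
  [1, 8, 0, -5, 1, -1]
  [6, 13, 9, 0, 6, 4]
  [15, 22, 17, 9, 0, 12]
  [4, 11, 5, -2, 2, 0]
Answer: C*[5][4] = 9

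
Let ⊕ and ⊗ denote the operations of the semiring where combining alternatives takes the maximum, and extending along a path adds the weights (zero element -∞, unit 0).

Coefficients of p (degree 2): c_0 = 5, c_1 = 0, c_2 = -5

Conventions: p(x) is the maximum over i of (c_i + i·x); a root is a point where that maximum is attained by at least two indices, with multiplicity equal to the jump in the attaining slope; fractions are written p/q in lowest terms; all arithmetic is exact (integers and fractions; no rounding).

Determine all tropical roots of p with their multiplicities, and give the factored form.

hull edge (i=0, c=5) to (i=2, c=-5): slope -5, span 2
Factored form: p(x) = -5 ⊗ (x ⊕ 5) ⊗ (x ⊕ 5)
Answer: roots = 5 (mult 2)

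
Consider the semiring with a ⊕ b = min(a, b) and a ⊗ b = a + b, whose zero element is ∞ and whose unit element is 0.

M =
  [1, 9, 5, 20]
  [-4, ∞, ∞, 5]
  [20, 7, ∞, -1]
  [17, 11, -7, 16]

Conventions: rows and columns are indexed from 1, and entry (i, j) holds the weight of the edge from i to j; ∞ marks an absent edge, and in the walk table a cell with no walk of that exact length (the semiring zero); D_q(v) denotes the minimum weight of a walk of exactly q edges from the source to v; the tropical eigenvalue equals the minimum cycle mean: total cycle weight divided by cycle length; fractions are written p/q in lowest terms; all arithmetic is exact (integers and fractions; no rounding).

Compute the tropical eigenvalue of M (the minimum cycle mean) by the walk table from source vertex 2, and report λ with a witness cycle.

q=0: [∞, 0, ∞, ∞]
q=1: [-4, ∞, ∞, 5]
q=2: [-3, 5, -2, 16]
q=3: [-2, 5, 2, -3]
q=4: [-1, 7, -10, 1]
Optimal cycle mean attained by: cycle 3->4->3, total (-1) + (-7), length 2.
Answer: λ = -4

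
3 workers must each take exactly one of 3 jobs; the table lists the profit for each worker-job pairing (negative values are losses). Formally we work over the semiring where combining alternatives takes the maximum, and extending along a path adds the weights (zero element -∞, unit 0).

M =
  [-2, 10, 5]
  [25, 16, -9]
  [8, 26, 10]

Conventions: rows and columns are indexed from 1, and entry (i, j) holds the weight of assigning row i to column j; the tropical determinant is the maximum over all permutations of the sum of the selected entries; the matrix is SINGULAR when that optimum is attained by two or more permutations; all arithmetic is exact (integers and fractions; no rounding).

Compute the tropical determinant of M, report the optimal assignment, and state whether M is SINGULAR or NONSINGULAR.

σ = (1, 2, 3): (-2) + 16 + 10 = 24
σ = (1, 3, 2): (-2) + (-9) + 26 = 15
σ = (2, 1, 3): 10 + 25 + 10 = 45
σ = (2, 3, 1): 10 + (-9) + 8 = 9
σ = (3, 1, 2): 5 + 25 + 26 = 56
σ = (3, 2, 1): 5 + 16 + 8 = 29
Optimal value attained by: σ = (3, 1, 2).
Answer: det⊕(M) = 56; verdict: NONSINGULAR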